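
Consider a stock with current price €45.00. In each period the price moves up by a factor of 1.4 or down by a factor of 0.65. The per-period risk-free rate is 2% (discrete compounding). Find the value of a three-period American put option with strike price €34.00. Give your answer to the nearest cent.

Risk-neutral probability p = (1 + 0.02 − 0.65)/(1.4 − 0.65) = 0.3700/0.7500 = 0.4933
Terminal stock prices: S_uuu = 123.5, S_uud = 57.33, S_udd = 26.62, S_ddd = 12.36
Terminal payoffs (K − S): max(-89.48, 0) = 0, max(-23.33, 0) = 0, max(7.383, 0) = 7.383, max(21.64, 0) = 21.64
Node uu (S = 88.2): continuation = 1/1.02·[0.4933·0.0000 + 0.5067·0.0000] = 0.0000; exercise value = 0.0000 ≤ continuation, so V_uu = 0.0000
Node ud (S = 40.95): continuation = 1/1.02·[0.4933·0.0000 + 0.5067·7.3825] = 3.6671; exercise value = 0.0000 ≤ continuation, so V_ud = 3.6671
Node dd (S = 19.01): continuation = 1/1.02·[0.4933·7.3825 + 0.5067·21.6419] = 14.3208; exercise value = 14.9875 > continuation, so V_dd = 14.9875 (exercise)
Node u (S = 63): continuation = 1/1.02·[0.4933·0.0000 + 0.5067·3.6671] = 1.8216; exercise value = 0.0000 ≤ continuation, so V_u = 1.8216
Node d (S = 29.25): continuation = 1/1.02·[0.4933·3.6671 + 0.5067·14.9875] = 9.2184; exercise value = 4.7500 ≤ continuation, so V_d = 9.2184
Node 0 (S = 45): continuation = 1/1.02·[0.4933·1.8216 + 0.5067·9.2184] = 5.4601; exercise value = 0.0000 ≤ continuation, so V_0 = 5.4601

€5.46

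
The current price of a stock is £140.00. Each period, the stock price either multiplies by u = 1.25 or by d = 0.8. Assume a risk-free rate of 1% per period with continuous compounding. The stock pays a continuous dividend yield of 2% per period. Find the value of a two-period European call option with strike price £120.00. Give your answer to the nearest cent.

£26.83

Per-period risk-free factor R = e^0.01 = 1.0101; dividend-adjusted growth = e^(0.01−0.02) = 0.9900.
Risk-neutral probability p = (0.9900 − 0.8)/(1.25 − 0.8) = 0.1900/0.4500 = 0.4223
Terminal stock prices: S_uu = 218.8, S_ud = 140, S_dd = 89.6
Terminal payoffs (S − K): max(98.75, 0) = 98.75, max(20, 0) = 20, max(-30.4, 0) = 0
Node u (S = 175): V_u = e^(−0.01)·[0.4223·98.7500 + 0.5777·20.0000] = 52.7288
Node d (S = 112): V_d = e^(−0.01)·[0.4223·20.0000 + 0.5777·0.0000] = 8.3626
Node 0 (S = 140): V_0 = e^(−0.01)·[0.4223·52.7288 + 0.5777·8.3626] = 26.8303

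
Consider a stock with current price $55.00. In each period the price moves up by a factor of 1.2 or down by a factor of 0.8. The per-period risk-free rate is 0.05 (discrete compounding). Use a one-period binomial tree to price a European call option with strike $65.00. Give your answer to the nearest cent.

Risk-neutral probability p = (1 + 0.05 − 0.8)/(1.2 − 0.8) = 0.2500/0.4000 = 0.6250
Terminal stock prices: S_u = 66, S_d = 44
Terminal payoffs (S − K): max(1, 0) = 1, max(-21, 0) = 0
Node 0 (S = 55): V_0 = 1/1.05·[0.6250·1.0000 + 0.3750·0.0000] = 0.5952

$0.60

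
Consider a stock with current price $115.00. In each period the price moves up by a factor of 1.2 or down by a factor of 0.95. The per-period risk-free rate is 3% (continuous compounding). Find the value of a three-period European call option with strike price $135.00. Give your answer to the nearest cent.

Risk-neutral probability p = (e^0.03 − 0.95)/(1.2 − 0.95) = 0.0805/0.2500 = 0.3218
Terminal stock prices: S_uuu = 198.7, S_uud = 157.3, S_udd = 124.5, S_ddd = 98.6
Terminal payoffs (S − K): max(63.72, 0) = 63.72, max(22.32, 0) = 22.32, max(-10.45, 0) = 0, max(-36.4, 0) = 0
Node uu (S = 165.6): V_uu = e^(−0.03)·[0.3218·63.7200 + 0.6782·22.3200] = 34.5899
Node ud (S = 131.1): V_ud = e^(−0.03)·[0.3218·22.3200 + 0.6782·0.0000] = 6.9707
Node dd (S = 103.8): V_dd = e^(−0.03)·[0.3218·0.0000 + 0.6782·0.0000] = 0.0000
Node u (S = 138): V_u = e^(−0.03)·[0.3218·34.5899 + 0.6782·6.9707] = 15.3903
Node d (S = 109.2): V_d = e^(−0.03)·[0.3218·6.9707 + 0.6782·0.0000] = 2.1770
Node 0 (S = 115): V_0 = e^(−0.03)·[0.3218·15.3903 + 0.6782·2.1770] = 6.2393

$6.24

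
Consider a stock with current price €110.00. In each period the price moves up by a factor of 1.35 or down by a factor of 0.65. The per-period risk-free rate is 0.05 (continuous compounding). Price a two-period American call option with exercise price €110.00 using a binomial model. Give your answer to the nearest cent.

Risk-neutral probability p = (e^0.05 − 0.65)/(1.35 − 0.65) = 0.4013/0.7000 = 0.5732
Terminal stock prices: S_uu = 200.5, S_ud = 96.53, S_dd = 46.48
Terminal payoffs (S − K): max(90.48, 0) = 90.48, max(-13.47, 0) = 0, max(-63.52, 0) = 0
Node u (S = 148.5): continuation = e^(−0.05)·[0.5732·90.4750 + 0.4268·0.0000] = 49.3348; exercise value = 38.5000 ≤ continuation, so V_u = 49.3348
Node d (S = 71.5): continuation = e^(−0.05)·[0.5732·0.0000 + 0.4268·0.0000] = 0.0000; exercise value = 0.0000 ≤ continuation, so V_d = 0.0000
Node 0 (S = 110): continuation = e^(−0.05)·[0.5732·49.3348 + 0.4268·0.0000] = 26.9016; exercise value = 0.0000 ≤ continuation, so V_0 = 26.9016

€26.90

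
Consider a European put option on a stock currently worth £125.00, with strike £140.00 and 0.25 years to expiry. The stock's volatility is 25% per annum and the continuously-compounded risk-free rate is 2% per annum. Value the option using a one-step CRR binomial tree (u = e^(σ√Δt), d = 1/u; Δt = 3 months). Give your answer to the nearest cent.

£15.10

CRR parameters: u = e^(σ√Δt) = e^(0.25·√0.25) = 1.1331, d = 1/u = 0.8825
Per-period rate: rΔt = 0.02·0.25 = 0.005, so R = e^0.005 = 1.0050
Risk-neutral probability p = (e^0.005 − 0.8825)/(1.1331 − 0.8825) = 0.1225/0.2507 = 0.4888
Terminal stock prices: S_u = 141.6, S_d = 110.3
Terminal payoffs (K − S): max(-1.644, 0) = 0, max(29.69, 0) = 29.69
Node 0 (S = 125): V_0 = e^(−0.005)·[0.4888·0.0000 + 0.5112·29.6879] = 15.1011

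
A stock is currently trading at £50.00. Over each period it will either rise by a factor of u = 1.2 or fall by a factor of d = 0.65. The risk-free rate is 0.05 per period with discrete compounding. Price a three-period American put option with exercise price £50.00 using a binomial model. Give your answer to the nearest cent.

£6.92

Risk-neutral probability p = (1 + 0.05 − 0.65)/(1.2 − 0.65) = 0.4000/0.5500 = 0.7273
Terminal stock prices: S_uuu = 86.4, S_uud = 46.8, S_udd = 25.35, S_ddd = 13.73
Terminal payoffs (K − S): max(-36.4, 0) = 0, max(3.2, 0) = 3.2, max(24.65, 0) = 24.65, max(36.27, 0) = 36.27
Node uu (S = 72): continuation = 1/1.05·[0.7273·0.0000 + 0.2727·3.2000] = 0.8312; exercise value = 0.0000 ≤ continuation, so V_uu = 0.8312
Node ud (S = 39): continuation = 1/1.05·[0.7273·3.2000 + 0.2727·24.6500] = 8.6190; exercise value = 11.0000 > continuation, so V_ud = 11.0000 (exercise)
Node dd (S = 21.13): continuation = 1/1.05·[0.7273·24.6500 + 0.2727·36.2687] = 26.4940; exercise value = 28.8750 > continuation, so V_dd = 28.8750 (exercise)
Node u (S = 60): continuation = 1/1.05·[0.7273·0.8312 + 0.2727·11.0000] = 3.4328; exercise value = 0.0000 ≤ continuation, so V_u = 3.4328
Node d (S = 32.5): continuation = 1/1.05·[0.7273·11.0000 + 0.2727·28.8750] = 15.1190; exercise value = 17.5000 > continuation, so V_d = 17.5000 (exercise)
Node 0 (S = 50): continuation = 1/1.05·[0.7273·3.4328 + 0.2727·17.5000] = 6.9232; exercise value = 0.0000 ≤ continuation, so V_0 = 6.9232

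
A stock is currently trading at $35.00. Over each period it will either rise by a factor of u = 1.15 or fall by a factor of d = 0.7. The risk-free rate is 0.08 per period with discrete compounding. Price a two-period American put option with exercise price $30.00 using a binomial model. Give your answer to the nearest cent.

$1.00

Risk-neutral probability p = (1 + 0.08 − 0.7)/(1.15 − 0.7) = 0.3800/0.4500 = 0.8444
Terminal stock prices: S_uu = 46.29, S_ud = 28.17, S_dd = 17.15
Terminal payoffs (K − S): max(-16.29, 0) = 0, max(1.825, 0) = 1.825, max(12.85, 0) = 12.85
Node u (S = 40.25): continuation = 1/1.08·[0.8444·0.0000 + 0.1556·1.8250] = 0.2629; exercise value = 0.0000 ≤ continuation, so V_u = 0.2629
Node d (S = 24.5): continuation = 1/1.08·[0.8444·1.8250 + 0.1556·12.8500] = 3.2778; exercise value = 5.5000 > continuation, so V_d = 5.5000 (exercise)
Node 0 (S = 35): continuation = 1/1.08·[0.8444·0.2629 + 0.1556·5.5000] = 0.9977; exercise value = 0.0000 ≤ continuation, so V_0 = 0.9977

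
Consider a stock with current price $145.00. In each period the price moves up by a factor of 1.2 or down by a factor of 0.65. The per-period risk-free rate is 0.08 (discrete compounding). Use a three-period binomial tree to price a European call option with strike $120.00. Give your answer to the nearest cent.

$54.52

Risk-neutral probability p = (1 + 0.08 − 0.65)/(1.2 − 0.65) = 0.4300/0.5500 = 0.7818
Terminal stock prices: S_uuu = 250.6, S_uud = 135.7, S_udd = 73.52, S_ddd = 39.82
Terminal payoffs (S − K): max(130.6, 0) = 130.6, max(15.72, 0) = 15.72, max(-46.48, 0) = 0, max(-80.18, 0) = 0
Node uu (S = 208.8): V_uu = 1/1.08·[0.7818·130.5600 + 0.2182·15.7200] = 97.6889
Node ud (S = 113.1): V_ud = 1/1.08·[0.7818·15.7200 + 0.2182·0.0000] = 11.3798
Node dd (S = 61.26): V_dd = 1/1.08·[0.7818·0.0000 + 0.2182·0.0000] = 0.0000
Node u (S = 174): V_u = 1/1.08·[0.7818·97.6889 + 0.2182·11.3798] = 73.0165
Node d (S = 94.25): V_d = 1/1.08·[0.7818·11.3798 + 0.2182·0.0000] = 8.2379
Node 0 (S = 145): V_0 = 1/1.08·[0.7818·73.0165 + 0.2182·8.2379] = 54.5213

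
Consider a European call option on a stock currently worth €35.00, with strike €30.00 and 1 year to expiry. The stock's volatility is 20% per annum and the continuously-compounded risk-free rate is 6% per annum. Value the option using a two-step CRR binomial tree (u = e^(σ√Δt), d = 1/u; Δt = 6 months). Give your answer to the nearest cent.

€7.37

CRR parameters: u = e^(σ√Δt) = e^(0.2·√0.5) = 1.1519, d = 1/u = 0.8681
Per-period rate: rΔt = 0.06·0.5 = 0.03, so R = e^0.03 = 1.0305
Risk-neutral probability p = (e^0.03 − 0.8681)/(1.1519 − 0.8681) = 0.1623/0.2838 = 0.5720
Terminal stock prices: S_uu = 46.44, S_ud = 35, S_dd = 26.38
Terminal payoffs (S − K): max(16.44, 0) = 16.44, max(5, 0) = 5, max(-3.623, 0) = 0
Node u (S = 40.32): V_u = e^(−0.03)·[0.5720·16.4414 + 0.4280·5.0000] = 11.2035
Node d (S = 30.38): V_d = e^(−0.03)·[0.5720·5.0000 + 0.4280·0.0000] = 2.7756
Node 0 (S = 35): V_0 = e^(−0.03)·[0.5720·11.2035 + 0.4280·2.7756] = 7.3720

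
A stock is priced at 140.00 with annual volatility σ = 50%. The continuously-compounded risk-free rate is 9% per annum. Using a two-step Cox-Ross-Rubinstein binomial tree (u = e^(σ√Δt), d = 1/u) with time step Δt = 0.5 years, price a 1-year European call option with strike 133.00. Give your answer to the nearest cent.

34.48

CRR parameters: u = e^(σ√Δt) = e^(0.5·√0.5) = 1.4241, d = 1/u = 0.7022
Per-period rate: rΔt = 0.09·0.5 = 0.045, so R = e^0.045 = 1.0460
Risk-neutral probability p = (e^0.045 − 0.7022)/(1.4241 − 0.7022) = 0.3438/0.7219 = 0.4763
Terminal stock prices: S_uu = 283.9, S_ud = 140, S_dd = 69.03
Terminal payoffs (S − K): max(150.9, 0) = 150.9, max(7, 0) = 7, max(-63.97, 0) = 0
Node u (S = 199.4): V_u = e^(−0.045)·[0.4763·150.9361 + 0.5237·7.0000] = 72.2290
Node d (S = 98.31): V_d = e^(−0.045)·[0.4763·7.0000 + 0.5237·0.0000] = 3.1872
Node 0 (S = 140): V_0 = e^(−0.045)·[0.4763·72.2290 + 0.5237·3.1872] = 34.4831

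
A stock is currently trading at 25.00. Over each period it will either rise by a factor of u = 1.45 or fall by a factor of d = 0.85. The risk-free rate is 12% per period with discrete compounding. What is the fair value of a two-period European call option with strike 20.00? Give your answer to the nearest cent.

9.52

Risk-neutral probability p = (1 + 0.12 − 0.85)/(1.45 − 0.85) = 0.2700/0.6000 = 0.4500
Terminal stock prices: S_uu = 52.56, S_ud = 30.81, S_dd = 18.06
Terminal payoffs (S − K): max(32.56, 0) = 32.56, max(10.81, 0) = 10.81, max(-1.938, 0) = 0
Node u (S = 36.25): V_u = 1/1.12·[0.4500·32.5625 + 0.5500·10.8125] = 18.3929
Node d (S = 21.25): V_d = 1/1.12·[0.4500·10.8125 + 0.5500·0.0000] = 4.3443
Node 0 (S = 25): V_0 = 1/1.12·[0.4500·18.3929 + 0.5500·4.3443] = 9.5234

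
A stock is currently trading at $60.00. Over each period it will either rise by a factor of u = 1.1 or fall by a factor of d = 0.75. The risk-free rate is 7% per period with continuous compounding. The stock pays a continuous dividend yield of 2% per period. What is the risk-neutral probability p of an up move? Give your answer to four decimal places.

Per-period risk-free factor R = e^0.07 = 1.0725; dividend-adjusted growth = e^(0.07−0.02) = 1.0513.
Risk-neutral probability p = (1.0513 − 0.75)/(1.1 − 0.75) = 0.3013/0.3500 = 0.8608

p = 0.8608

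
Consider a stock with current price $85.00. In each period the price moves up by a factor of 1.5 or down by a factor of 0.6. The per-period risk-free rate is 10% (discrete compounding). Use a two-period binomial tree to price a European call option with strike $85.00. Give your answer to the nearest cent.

$27.10

Risk-neutral probability p = (1 + 0.1 − 0.6)/(1.5 − 0.6) = 0.5000/0.9000 = 0.5556
Terminal stock prices: S_uu = 191.2, S_ud = 76.5, S_dd = 30.6
Terminal payoffs (S − K): max(106.2, 0) = 106.2, max(-8.5, 0) = 0, max(-54.4, 0) = 0
Node u (S = 127.5): V_u = 1/1.1·[0.5556·106.2500 + 0.4444·0.0000] = 53.6616
Node d (S = 51): V_d = 1/1.1·[0.5556·0.0000 + 0.4444·0.0000] = 0.0000
Node 0 (S = 85): V_0 = 1/1.1·[0.5556·53.6616 + 0.4444·0.0000] = 27.1018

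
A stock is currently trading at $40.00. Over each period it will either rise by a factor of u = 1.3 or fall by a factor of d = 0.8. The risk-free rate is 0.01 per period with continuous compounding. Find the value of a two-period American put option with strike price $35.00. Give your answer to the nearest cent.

$3.10

Risk-neutral probability p = (e^0.01 − 0.8)/(1.3 − 0.8) = 0.2101/0.5000 = 0.4201
Terminal stock prices: S_uu = 67.6, S_ud = 41.6, S_dd = 25.6
Terminal payoffs (K − S): max(-32.6, 0) = 0, max(-6.6, 0) = 0, max(9.4, 0) = 9.4
Node u (S = 52): continuation = e^(−0.01)·[0.4201·0.0000 + 0.5799·0.0000] = 0.0000; exercise value = 0.0000 ≤ continuation, so V_u = 0.0000
Node d (S = 32): continuation = e^(−0.01)·[0.4201·0.0000 + 0.5799·9.4000] = 5.3968; exercise value = 3.0000 ≤ continuation, so V_d = 5.3968
Node 0 (S = 40): continuation = e^(−0.01)·[0.4201·0.0000 + 0.5799·5.3968] = 3.0985; exercise value = 0.0000 ≤ continuation, so V_0 = 3.0985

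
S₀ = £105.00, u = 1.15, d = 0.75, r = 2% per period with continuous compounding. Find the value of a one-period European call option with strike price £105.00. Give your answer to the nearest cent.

£10.43

Risk-neutral probability p = (e^0.02 − 0.75)/(1.15 − 0.75) = 0.2702/0.4000 = 0.6755
Terminal stock prices: S_u = 120.7, S_d = 78.75
Terminal payoffs (S − K): max(15.75, 0) = 15.75, max(-26.25, 0) = 0
Node 0 (S = 105): V_0 = e^(−0.02)·[0.6755·15.7500 + 0.3245·0.0000] = 10.4285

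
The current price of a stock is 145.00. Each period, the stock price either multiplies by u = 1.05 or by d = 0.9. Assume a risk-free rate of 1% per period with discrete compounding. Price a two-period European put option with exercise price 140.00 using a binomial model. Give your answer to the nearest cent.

Risk-neutral probability p = (1 + 0.01 − 0.9)/(1.05 − 0.9) = 0.1100/0.1500 = 0.7333
Terminal stock prices: S_uu = 159.9, S_ud = 137, S_dd = 117.5
Terminal payoffs (K − S): max(-19.86, 0) = 0, max(2.975, 0) = 2.975, max(22.55, 0) = 22.55
Node u (S = 152.2): V_u = 1/1.01·[0.7333·0.0000 + 0.2667·2.9750] = 0.7855
Node d (S = 130.5): V_d = 1/1.01·[0.7333·2.9750 + 0.2667·22.5500] = 8.1139
Node 0 (S = 145): V_0 = 1/1.01·[0.7333·0.7855 + 0.2667·8.1139] = 2.7126

2.71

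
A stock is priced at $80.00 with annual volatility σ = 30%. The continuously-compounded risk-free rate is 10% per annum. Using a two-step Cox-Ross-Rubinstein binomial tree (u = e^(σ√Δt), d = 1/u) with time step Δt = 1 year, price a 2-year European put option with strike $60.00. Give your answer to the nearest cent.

$2.13

CRR parameters: u = e^(σ√Δt) = e^(0.3·√1) = 1.3499, d = 1/u = 0.7408
Per-period rate: rΔt = 0.1·1 = 0.1, so R = e^0.1 = 1.1052
Risk-neutral probability p = (e^0.1 − 0.7408)/(1.3499 − 0.7408) = 0.3644/0.6090 = 0.5982
Terminal stock prices: S_uu = 145.8, S_ud = 80, S_dd = 43.9
Terminal payoffs (K − S): max(-85.77, 0) = 0, max(-20, 0) = 0, max(16.1, 0) = 16.1
Node u (S = 108): V_u = e^(−0.1)·[0.5982·0.0000 + 0.4018·0.0000] = 0.0000
Node d (S = 59.27): V_d = e^(−0.1)·[0.5982·0.0000 + 0.4018·16.0951] = 5.8510
Node 0 (S = 80): V_0 = e^(−0.1)·[0.5982·0.0000 + 0.4018·5.8510] = 2.1270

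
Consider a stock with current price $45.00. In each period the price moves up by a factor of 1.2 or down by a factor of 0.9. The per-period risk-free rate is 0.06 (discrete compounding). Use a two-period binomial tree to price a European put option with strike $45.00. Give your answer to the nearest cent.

$1.66

Risk-neutral probability p = (1 + 0.06 − 0.9)/(1.2 − 0.9) = 0.1600/0.3000 = 0.5333
Terminal stock prices: S_uu = 64.8, S_ud = 48.6, S_dd = 36.45
Terminal payoffs (K − S): max(-19.8, 0) = 0, max(-3.6, 0) = 0, max(8.55, 0) = 8.55
Node u (S = 54): V_u = 1/1.06·[0.5333·0.0000 + 0.4667·0.0000] = 0.0000
Node d (S = 40.5): V_d = 1/1.06·[0.5333·0.0000 + 0.4667·8.5500] = 3.7642
Node 0 (S = 45): V_0 = 1/1.06·[0.5333·0.0000 + 0.4667·3.7642] = 1.6572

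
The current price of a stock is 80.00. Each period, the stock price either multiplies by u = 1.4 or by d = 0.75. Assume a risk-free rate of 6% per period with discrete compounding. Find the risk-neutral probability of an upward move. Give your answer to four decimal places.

Risk-neutral probability p = (1 + 0.06 − 0.75)/(1.4 − 0.75) = 0.3100/0.6500 = 0.4769

p = 0.4769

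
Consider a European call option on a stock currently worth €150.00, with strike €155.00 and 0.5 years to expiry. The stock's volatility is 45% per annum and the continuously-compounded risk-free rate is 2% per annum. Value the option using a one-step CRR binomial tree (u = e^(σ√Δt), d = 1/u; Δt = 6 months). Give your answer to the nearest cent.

€22.13

CRR parameters: u = e^(σ√Δt) = e^(0.45·√0.5) = 1.3746, d = 1/u = 0.7275
Per-period rate: rΔt = 0.02·0.5 = 0.01, so R = e^0.01 = 1.0101
Risk-neutral probability p = (e^0.01 − 0.7275)/(1.3746 − 0.7275) = 0.2826/0.6472 = 0.4366
Terminal stock prices: S_u = 206.2, S_d = 109.1
Terminal payoffs (S − K): max(51.2, 0) = 51.2, max(-45.88, 0) = 0
Node 0 (S = 150): V_0 = e^(−0.01)·[0.4366·51.1973 + 0.5634·0.0000] = 22.1325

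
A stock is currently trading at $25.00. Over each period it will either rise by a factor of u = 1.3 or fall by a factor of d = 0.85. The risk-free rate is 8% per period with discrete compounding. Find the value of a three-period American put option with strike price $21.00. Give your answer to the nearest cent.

$0.60

Risk-neutral probability p = (1 + 0.08 − 0.85)/(1.3 − 0.85) = 0.2300/0.4500 = 0.5111
Terminal stock prices: S_uuu = 54.93, S_uud = 35.91, S_udd = 23.48, S_ddd = 15.35
Terminal payoffs (K − S): max(-33.93, 0) = 0, max(-14.91, 0) = 0, max(-2.481, 0) = 0, max(5.647, 0) = 5.647
Node uu (S = 42.25): continuation = 1/1.08·[0.5111·0.0000 + 0.4889·0.0000] = 0.0000; exercise value = 0.0000 ≤ continuation, so V_uu = 0.0000
Node ud (S = 27.62): continuation = 1/1.08·[0.5111·0.0000 + 0.4889·0.0000] = 0.0000; exercise value = 0.0000 ≤ continuation, so V_ud = 0.0000
Node dd (S = 18.06): continuation = 1/1.08·[0.5111·0.0000 + 0.4889·5.6469] = 2.5562; exercise value = 2.9375 > continuation, so V_dd = 2.9375 (exercise)
Node u (S = 32.5): continuation = 1/1.08·[0.5111·0.0000 + 0.4889·0.0000] = 0.0000; exercise value = 0.0000 ≤ continuation, so V_u = 0.0000
Node d (S = 21.25): continuation = 1/1.08·[0.5111·0.0000 + 0.4889·2.9375] = 1.3297; exercise value = 0.0000 ≤ continuation, so V_d = 1.3297
Node 0 (S = 25): continuation = 1/1.08·[0.5111·0.0000 + 0.4889·1.3297] = 0.6019; exercise value = 0.0000 ≤ continuation, so V_0 = 0.6019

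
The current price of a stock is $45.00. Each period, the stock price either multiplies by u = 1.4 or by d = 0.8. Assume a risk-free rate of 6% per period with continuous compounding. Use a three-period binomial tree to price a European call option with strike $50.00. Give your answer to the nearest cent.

$10.63

Risk-neutral probability p = (e^0.06 − 0.8)/(1.4 − 0.8) = 0.2618/0.6000 = 0.4364
Terminal stock prices: S_uuu = 123.5, S_uud = 70.56, S_udd = 40.32, S_ddd = 23.04
Terminal payoffs (S − K): max(73.48, 0) = 73.48, max(20.56, 0) = 20.56, max(-9.68, 0) = 0, max(-26.96, 0) = 0
Node uu (S = 88.2): V_uu = e^(−0.06)·[0.4364·73.4800 + 0.5636·20.5600] = 41.1118
Node ud (S = 50.4): V_ud = e^(−0.06)·[0.4364·20.5600 + 0.5636·0.0000] = 8.4498
Node dd (S = 28.8): V_dd = e^(−0.06)·[0.4364·0.0000 + 0.5636·0.0000] = 0.0000
Node u (S = 63): V_u = e^(−0.06)·[0.4364·41.1118 + 0.5636·8.4498] = 21.3811
Node d (S = 36): V_d = e^(−0.06)·[0.4364·8.4498 + 0.5636·0.0000] = 3.4727
Node 0 (S = 45): V_0 = e^(−0.06)·[0.4364·21.3811 + 0.5636·3.4727] = 10.6305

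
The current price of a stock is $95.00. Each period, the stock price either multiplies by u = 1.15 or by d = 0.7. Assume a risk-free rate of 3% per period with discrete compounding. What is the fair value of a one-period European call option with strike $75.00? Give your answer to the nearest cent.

Risk-neutral probability p = (1 + 0.03 − 0.7)/(1.15 − 0.7) = 0.3300/0.4500 = 0.7333
Terminal stock prices: S_u = 109.2, S_d = 66.5
Terminal payoffs (S − K): max(34.25, 0) = 34.25, max(-8.5, 0) = 0
Node 0 (S = 95): V_0 = 1/1.03·[0.7333·34.2500 + 0.2667·0.0000] = 24.3851

$24.39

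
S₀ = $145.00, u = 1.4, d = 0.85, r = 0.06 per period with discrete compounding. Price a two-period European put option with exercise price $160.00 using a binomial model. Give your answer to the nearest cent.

$18.79

Risk-neutral probability p = (1 + 0.06 − 0.85)/(1.4 − 0.85) = 0.2100/0.5500 = 0.3818
Terminal stock prices: S_uu = 284.2, S_ud = 172.5, S_dd = 104.8
Terminal payoffs (K − S): max(-124.2, 0) = 0, max(-12.55, 0) = 0, max(55.24, 0) = 55.24
Node u (S = 203): V_u = 1/1.06·[0.3818·0.0000 + 0.6182·0.0000] = 0.0000
Node d (S = 123.2): V_d = 1/1.06·[0.3818·0.0000 + 0.6182·55.2375] = 32.2140
Node 0 (S = 145): V_0 = 1/1.06·[0.3818·0.0000 + 0.6182·32.2140] = 18.7869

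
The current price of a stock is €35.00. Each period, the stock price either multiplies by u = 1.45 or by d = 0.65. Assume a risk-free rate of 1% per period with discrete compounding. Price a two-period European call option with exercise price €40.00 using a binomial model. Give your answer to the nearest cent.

Risk-neutral probability p = (1 + 0.01 − 0.65)/(1.45 − 0.65) = 0.3600/0.8000 = 0.4500
Terminal stock prices: S_uu = 73.59, S_ud = 32.99, S_dd = 14.79
Terminal payoffs (S − K): max(33.59, 0) = 33.59, max(-7.012, 0) = 0, max(-25.21, 0) = 0
Node u (S = 50.75): V_u = 1/1.01·[0.4500·33.5875 + 0.5500·0.0000] = 14.9647
Node d (S = 22.75): V_d = 1/1.01·[0.4500·0.0000 + 0.5500·0.0000] = 0.0000
Node 0 (S = 35): V_0 = 1/1.01·[0.4500·14.9647 + 0.5500·0.0000] = 6.6675

€6.67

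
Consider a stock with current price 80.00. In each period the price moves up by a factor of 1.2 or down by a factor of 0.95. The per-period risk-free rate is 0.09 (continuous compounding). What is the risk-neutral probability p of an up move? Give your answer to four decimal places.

Risk-neutral probability p = (e^0.09 − 0.95)/(1.2 − 0.95) = 0.1442/0.2500 = 0.5767

p = 0.5767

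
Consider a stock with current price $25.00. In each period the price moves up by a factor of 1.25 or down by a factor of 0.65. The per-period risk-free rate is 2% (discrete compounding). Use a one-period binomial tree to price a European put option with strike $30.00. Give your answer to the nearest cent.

Risk-neutral probability p = (1 + 0.02 − 0.65)/(1.25 − 0.65) = 0.3700/0.6000 = 0.6167
Terminal stock prices: S_u = 31.25, S_d = 16.25
Terminal payoffs (K − S): max(-1.25, 0) = 0, max(13.75, 0) = 13.75
Node 0 (S = 25): V_0 = 1/1.02·[0.6167·0.0000 + 0.3833·13.7500] = 5.1675

$5.17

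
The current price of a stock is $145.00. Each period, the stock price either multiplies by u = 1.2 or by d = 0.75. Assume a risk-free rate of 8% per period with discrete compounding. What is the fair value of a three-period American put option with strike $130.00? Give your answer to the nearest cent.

Risk-neutral probability p = (1 + 0.08 − 0.75)/(1.2 − 0.75) = 0.3300/0.4500 = 0.7333
Terminal stock prices: S_uuu = 250.6, S_uud = 156.6, S_udd = 97.88, S_ddd = 61.17
Terminal payoffs (K − S): max(-120.6, 0) = 0, max(-26.6, 0) = 0, max(32.12, 0) = 32.12, max(68.83, 0) = 68.83
Node uu (S = 208.8): continuation = 1/1.08·[0.7333·0.0000 + 0.2667·0.0000] = 0.0000; exercise value = 0.0000 ≤ continuation, so V_uu = 0.0000
Node ud (S = 130.5): continuation = 1/1.08·[0.7333·0.0000 + 0.2667·32.1250] = 7.9321; exercise value = 0.0000 ≤ continuation, so V_ud = 7.9321
Node dd (S = 81.56): continuation = 1/1.08·[0.7333·32.1250 + 0.2667·68.8281] = 38.8079; exercise value = 48.4375 > continuation, so V_dd = 48.4375 (exercise)
Node u (S = 174): continuation = 1/1.08·[0.7333·0.0000 + 0.2667·7.9321] = 1.9585; exercise value = 0.0000 ≤ continuation, so V_u = 1.9585
Node d (S = 108.8): continuation = 1/1.08·[0.7333·7.9321 + 0.2667·48.4375] = 17.3459; exercise value = 21.2500 > continuation, so V_d = 21.2500 (exercise)
Node 0 (S = 145): continuation = 1/1.08·[0.7333·1.9585 + 0.2667·21.2500] = 6.5768; exercise value = 0.0000 ≤ continuation, so V_0 = 6.5768

$6.58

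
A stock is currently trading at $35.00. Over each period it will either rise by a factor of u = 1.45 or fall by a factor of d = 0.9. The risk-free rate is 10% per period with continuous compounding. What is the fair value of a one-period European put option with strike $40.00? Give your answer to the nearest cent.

$4.82

Risk-neutral probability p = (e^0.1 − 0.9)/(1.45 − 0.9) = 0.2052/0.5500 = 0.3730
Terminal stock prices: S_u = 50.75, S_d = 31.5
Terminal payoffs (K − S): max(-10.75, 0) = 0, max(8.5, 0) = 8.5
Node 0 (S = 35): V_0 = e^(−0.1)·[0.3730·0.0000 + 0.6270·8.5000] = 4.8220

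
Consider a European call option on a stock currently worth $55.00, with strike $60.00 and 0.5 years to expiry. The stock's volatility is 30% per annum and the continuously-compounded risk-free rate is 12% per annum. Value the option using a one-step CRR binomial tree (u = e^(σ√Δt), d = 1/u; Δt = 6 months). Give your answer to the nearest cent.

$4.46

CRR parameters: u = e^(σ√Δt) = e^(0.3·√0.5) = 1.2363, d = 1/u = 0.8089
Per-period rate: rΔt = 0.12·0.5 = 0.06, so R = e^0.06 = 1.0618
Risk-neutral probability p = (e^0.06 − 0.8089)/(1.2363 − 0.8089) = 0.2530/0.4275 = 0.5918
Terminal stock prices: S_u = 68, S_d = 44.49
Terminal payoffs (S − K): max(7.997, 0) = 7.997, max(-15.51, 0) = 0
Node 0 (S = 55): V_0 = e^(−0.06)·[0.5918·7.9971 + 0.4082·0.0000] = 4.4573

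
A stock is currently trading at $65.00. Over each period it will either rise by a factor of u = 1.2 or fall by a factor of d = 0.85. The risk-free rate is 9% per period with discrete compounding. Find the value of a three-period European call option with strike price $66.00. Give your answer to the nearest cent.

Risk-neutral probability p = (1 + 0.09 − 0.85)/(1.2 − 0.85) = 0.2400/0.3500 = 0.6857
Terminal stock prices: S_uuu = 112.3, S_uud = 79.56, S_udd = 56.35, S_ddd = 39.92
Terminal payoffs (S − K): max(46.32, 0) = 46.32, max(13.56, 0) = 13.56, max(-9.645, 0) = 0, max(-26.08, 0) = 0
Node uu (S = 93.6): V_uu = 1/1.09·[0.6857·46.3200 + 0.3143·13.5600] = 33.0495
Node ud (S = 66.3): V_ud = 1/1.09·[0.6857·13.5600 + 0.3143·0.0000] = 8.5305
Node dd (S = 46.96): V_dd = 1/1.09·[0.6857·0.0000 + 0.3143·0.0000] = 0.0000
Node u (S = 78): V_u = 1/1.09·[0.6857·33.0495 + 0.3143·8.5305] = 23.2510
Node d (S = 55.25): V_d = 1/1.09·[0.6857·8.5305 + 0.3143·0.0000] = 5.3665
Node 0 (S = 65): V_0 = 1/1.09·[0.6857·23.2510 + 0.3143·5.3665] = 16.1745

$16.17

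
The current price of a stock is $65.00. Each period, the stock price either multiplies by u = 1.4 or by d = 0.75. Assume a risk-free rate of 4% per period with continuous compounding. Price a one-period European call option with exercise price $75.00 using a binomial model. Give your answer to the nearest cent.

Risk-neutral probability p = (e^0.04 − 0.75)/(1.4 − 0.75) = 0.2908/0.6500 = 0.4474
Terminal stock prices: S_u = 91, S_d = 48.75
Terminal payoffs (S − K): max(16, 0) = 16, max(-26.25, 0) = 0
Node 0 (S = 65): V_0 = e^(−0.04)·[0.4474·16.0000 + 0.5526·0.0000] = 6.8777

$6.88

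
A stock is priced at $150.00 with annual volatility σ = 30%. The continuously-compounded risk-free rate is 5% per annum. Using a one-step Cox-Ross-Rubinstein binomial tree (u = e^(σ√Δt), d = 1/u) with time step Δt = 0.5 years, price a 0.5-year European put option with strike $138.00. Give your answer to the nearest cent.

$8.03

CRR parameters: u = e^(σ√Δt) = e^(0.3·√0.5) = 1.2363, d = 1/u = 0.8089
Per-period rate: rΔt = 0.05·0.5 = 0.025, so R = e^0.025 = 1.0253
Risk-neutral probability p = (e^0.025 − 0.8089)/(1.2363 − 0.8089) = 0.2165/0.4275 = 0.5064
Terminal stock prices: S_u = 185.4, S_d = 121.3
Terminal payoffs (K − S): max(-47.45, 0) = 0, max(16.67, 0) = 16.67
Node 0 (S = 150): V_0 = e^(−0.025)·[0.5064·0.0000 + 0.4936·16.6713] = 8.0260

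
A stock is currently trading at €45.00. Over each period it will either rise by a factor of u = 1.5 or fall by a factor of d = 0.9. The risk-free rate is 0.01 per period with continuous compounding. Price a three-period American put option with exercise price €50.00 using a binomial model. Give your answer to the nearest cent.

€9.09

Risk-neutral probability p = (e^0.01 − 0.9)/(1.5 − 0.9) = 0.1101/0.6000 = 0.1834
Terminal stock prices: S_uuu = 151.9, S_uud = 91.12, S_udd = 54.68, S_ddd = 32.81
Terminal payoffs (K − S): max(-101.9, 0) = 0, max(-41.12, 0) = 0, max(-4.675, 0) = 0, max(17.19, 0) = 17.19
Node uu (S = 101.2): continuation = e^(−0.01)·[0.1834·0.0000 + 0.8166·0.0000] = 0.0000; exercise value = 0.0000 ≤ continuation, so V_uu = 0.0000
Node ud (S = 60.75): continuation = e^(−0.01)·[0.1834·0.0000 + 0.8166·0.0000] = 0.0000; exercise value = 0.0000 ≤ continuation, so V_ud = 0.0000
Node dd (S = 36.45): continuation = e^(−0.01)·[0.1834·0.0000 + 0.8166·17.1950] = 13.9014; exercise value = 13.5500 ≤ continuation, so V_dd = 13.9014
Node u (S = 67.5): continuation = e^(−0.01)·[0.1834·0.0000 + 0.8166·0.0000] = 0.0000; exercise value = 0.0000 ≤ continuation, so V_u = 0.0000
Node d (S = 40.5): continuation = e^(−0.01)·[0.1834·0.0000 + 0.8166·13.9014] = 11.2387; exercise value = 9.5000 ≤ continuation, so V_d = 11.2387
Node 0 (S = 45): continuation = e^(−0.01)·[0.1834·0.0000 + 0.8166·11.2387] = 9.0860; exercise value = 5.0000 ≤ continuation, so V_0 = 9.0860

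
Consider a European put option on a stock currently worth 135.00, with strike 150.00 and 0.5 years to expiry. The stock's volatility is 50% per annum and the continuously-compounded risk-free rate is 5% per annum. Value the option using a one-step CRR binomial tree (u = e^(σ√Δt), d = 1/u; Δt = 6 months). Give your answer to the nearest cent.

CRR parameters: u = e^(σ√Δt) = e^(0.5·√0.5) = 1.4241, d = 1/u = 0.7022
Per-period rate: rΔt = 0.05·0.5 = 0.025, so R = e^0.025 = 1.0253
Risk-neutral probability p = (e^0.025 − 0.7022)/(1.4241 − 0.7022) = 0.3231/0.7219 = 0.4476
Terminal stock prices: S_u = 192.3, S_d = 94.8
Terminal payoffs (K − S): max(-42.26, 0) = 0, max(55.2, 0) = 55.2
Node 0 (S = 135): V_0 = e^(−0.025)·[0.4476·0.0000 + 0.5524·55.2046] = 29.7428

29.74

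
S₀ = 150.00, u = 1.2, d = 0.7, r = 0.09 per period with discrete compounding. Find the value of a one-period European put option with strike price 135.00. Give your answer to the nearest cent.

6.06

Risk-neutral probability p = (1 + 0.09 − 0.7)/(1.2 − 0.7) = 0.3900/0.5000 = 0.7800
Terminal stock prices: S_u = 180, S_d = 105
Terminal payoffs (K − S): max(-45, 0) = 0, max(30, 0) = 30
Node 0 (S = 150): V_0 = 1/1.09·[0.7800·0.0000 + 0.2200·30.0000] = 6.0550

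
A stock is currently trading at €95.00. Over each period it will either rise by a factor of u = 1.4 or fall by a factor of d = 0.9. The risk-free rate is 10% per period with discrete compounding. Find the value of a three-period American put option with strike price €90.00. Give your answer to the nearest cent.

€3.88

Risk-neutral probability p = (1 + 0.1 − 0.9)/(1.4 − 0.9) = 0.2000/0.5000 = 0.4000
Terminal stock prices: S_uuu = 260.7, S_uud = 167.6, S_udd = 107.7, S_ddd = 69.26
Terminal payoffs (K − S): max(-170.7, 0) = 0, max(-77.58, 0) = 0, max(-17.73, 0) = 0, max(20.74, 0) = 20.74
Node uu (S = 186.2): continuation = 1/1.1·[0.4000·0.0000 + 0.6000·0.0000] = 0.0000; exercise value = 0.0000 ≤ continuation, so V_uu = 0.0000
Node ud (S = 119.7): continuation = 1/1.1·[0.4000·0.0000 + 0.6000·0.0000] = 0.0000; exercise value = 0.0000 ≤ continuation, so V_ud = 0.0000
Node dd (S = 76.95): continuation = 1/1.1·[0.4000·0.0000 + 0.6000·20.7450] = 11.3155; exercise value = 13.0500 > continuation, so V_dd = 13.0500 (exercise)
Node u (S = 133): continuation = 1/1.1·[0.4000·0.0000 + 0.6000·0.0000] = 0.0000; exercise value = 0.0000 ≤ continuation, so V_u = 0.0000
Node d (S = 85.5): continuation = 1/1.1·[0.4000·0.0000 + 0.6000·13.0500] = 7.1182; exercise value = 4.5000 ≤ continuation, so V_d = 7.1182
Node 0 (S = 95): continuation = 1/1.1·[0.4000·0.0000 + 0.6000·7.1182] = 3.8826; exercise value = 0.0000 ≤ continuation, so V_0 = 3.8826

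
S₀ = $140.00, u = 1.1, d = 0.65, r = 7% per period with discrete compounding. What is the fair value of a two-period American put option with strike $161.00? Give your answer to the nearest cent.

$21.00

Risk-neutral probability p = (1 + 0.07 − 0.65)/(1.1 − 0.65) = 0.4200/0.4500 = 0.9333
Terminal stock prices: S_uu = 169.4, S_ud = 100.1, S_dd = 59.15
Terminal payoffs (K − S): max(-8.4, 0) = 0, max(60.9, 0) = 60.9, max(101.8, 0) = 101.8
Node u (S = 154): continuation = 1/1.07·[0.9333·0.0000 + 0.0667·60.9000] = 3.7944; exercise value = 7.0000 > continuation, so V_u = 7.0000 (exercise)
Node d (S = 91): continuation = 1/1.07·[0.9333·60.9000 + 0.0667·101.8500] = 59.4673; exercise value = 70.0000 > continuation, so V_d = 70.0000 (exercise)
Node 0 (S = 140): continuation = 1/1.07·[0.9333·7.0000 + 0.0667·70.0000] = 10.4673; exercise value = 21.0000 > continuation, so V_0 = 21.0000 (exercise)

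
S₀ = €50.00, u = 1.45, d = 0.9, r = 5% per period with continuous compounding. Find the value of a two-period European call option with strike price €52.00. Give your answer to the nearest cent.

€8.42

Risk-neutral probability p = (e^0.05 − 0.9)/(1.45 − 0.9) = 0.1513/0.5500 = 0.2750
Terminal stock prices: S_uu = 105.1, S_ud = 65.25, S_dd = 40.5
Terminal payoffs (S − K): max(53.12, 0) = 53.12, max(13.25, 0) = 13.25, max(-11.5, 0) = 0
Node u (S = 72.5): V_u = e^(−0.05)·[0.2750·53.1250 + 0.7250·13.2500] = 23.0361
Node d (S = 45): V_d = e^(−0.05)·[0.2750·13.2500 + 0.7250·0.0000] = 3.4665
Node 0 (S = 50): V_0 = e^(−0.05)·[0.2750·23.0361 + 0.7250·3.4665] = 8.4173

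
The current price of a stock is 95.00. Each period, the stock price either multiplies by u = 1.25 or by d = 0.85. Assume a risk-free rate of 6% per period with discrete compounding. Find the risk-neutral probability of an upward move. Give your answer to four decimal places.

p = 0.5250

Risk-neutral probability p = (1 + 0.06 − 0.85)/(1.25 − 0.85) = 0.2100/0.4000 = 0.5250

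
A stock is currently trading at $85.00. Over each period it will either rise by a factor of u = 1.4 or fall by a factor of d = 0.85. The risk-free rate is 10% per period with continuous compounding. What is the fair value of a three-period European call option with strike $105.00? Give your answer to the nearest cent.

Risk-neutral probability p = (e^0.1 − 0.85)/(1.4 − 0.85) = 0.2552/0.5500 = 0.4639
Terminal stock prices: S_uuu = 233.2, S_uud = 141.6, S_udd = 85.98, S_ddd = 52.2
Terminal payoffs (S − K): max(128.2, 0) = 128.2, max(36.61, 0) = 36.61, max(-19.02, 0) = 0, max(-52.8, 0) = 0
Node uu (S = 166.6): V_uu = e^(−0.1)·[0.4639·128.2400 + 0.5361·36.6100] = 71.5921
Node ud (S = 101.1): V_ud = e^(−0.1)·[0.4639·36.6100 + 0.5361·0.0000] = 15.3688
Node dd (S = 61.41): V_dd = e^(−0.1)·[0.4639·0.0000 + 0.5361·0.0000] = 0.0000
Node u (S = 119): V_u = e^(−0.1)·[0.4639·71.5921 + 0.5361·15.3688] = 37.5086
Node d (S = 72.25): V_d = e^(−0.1)·[0.4639·15.3688 + 0.5361·0.0000] = 6.4518
Node 0 (S = 85): V_0 = e^(−0.1)·[0.4639·37.5086 + 0.5361·6.4518] = 18.8753

$18.88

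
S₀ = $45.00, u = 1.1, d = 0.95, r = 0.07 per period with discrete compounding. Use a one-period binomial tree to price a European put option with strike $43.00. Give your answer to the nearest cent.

Risk-neutral probability p = (1 + 0.07 − 0.95)/(1.1 − 0.95) = 0.1200/0.1500 = 0.8000
Terminal stock prices: S_u = 49.5, S_d = 42.75
Terminal payoffs (K − S): max(-6.5, 0) = 0, max(0.25, 0) = 0.25
Node 0 (S = 45): V_0 = 1/1.07·[0.8000·0.0000 + 0.2000·0.2500] = 0.0467

$0.05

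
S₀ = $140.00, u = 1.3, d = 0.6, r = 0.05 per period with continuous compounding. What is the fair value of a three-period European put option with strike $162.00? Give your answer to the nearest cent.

Risk-neutral probability p = (e^0.05 − 0.6)/(1.3 − 0.6) = 0.4513/0.7000 = 0.6447
Terminal stock prices: S_uuu = 307.6, S_uud = 142, S_udd = 65.52, S_ddd = 30.24
Terminal payoffs (K − S): max(-145.6, 0) = 0, max(20.04, 0) = 20.04, max(96.48, 0) = 96.48, max(131.8, 0) = 131.8
Node uu (S = 236.6): V_uu = e^(−0.05)·[0.6447·0.0000 + 0.3553·20.0400] = 6.7735
Node ud (S = 109.2): V_ud = e^(−0.05)·[0.6447·20.0400 + 0.3553·96.4800] = 44.8992
Node dd (S = 50.4): V_dd = e^(−0.05)·[0.6447·96.4800 + 0.3553·131.7600] = 103.6992
Node u (S = 182): V_u = e^(−0.05)·[0.6447·6.7735 + 0.3553·44.8992] = 19.3295
Node d (S = 84): V_d = e^(−0.05)·[0.6447·44.8992 + 0.3553·103.6992] = 62.5837
Node 0 (S = 140): V_0 = e^(−0.05)·[0.6447·19.3295 + 0.3553·62.5837] = 33.0066

$33.01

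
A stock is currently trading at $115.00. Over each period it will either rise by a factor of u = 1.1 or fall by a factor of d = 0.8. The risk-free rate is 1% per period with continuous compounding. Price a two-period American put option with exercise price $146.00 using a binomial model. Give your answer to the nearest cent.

Risk-neutral probability p = (e^0.01 − 0.8)/(1.1 − 0.8) = 0.2101/0.3000 = 0.7002
Terminal stock prices: S_uu = 139.2, S_ud = 101.2, S_dd = 73.6
Terminal payoffs (K − S): max(6.85, 0) = 6.85, max(44.8, 0) = 44.8, max(72.4, 0) = 72.4
Node u (S = 126.5): continuation = e^(−0.01)·[0.7002·6.8500 + 0.2998·44.8000] = 18.0473; exercise value = 19.5000 > continuation, so V_u = 19.5000 (exercise)
Node d (S = 92): continuation = e^(−0.01)·[0.7002·44.8000 + 0.2998·72.4000] = 52.5473; exercise value = 54.0000 > continuation, so V_d = 54.0000 (exercise)
Node 0 (S = 115): continuation = e^(−0.01)·[0.7002·19.5000 + 0.2998·54.0000] = 29.5473; exercise value = 31.0000 > continuation, so V_0 = 31.0000 (exercise)

$31.00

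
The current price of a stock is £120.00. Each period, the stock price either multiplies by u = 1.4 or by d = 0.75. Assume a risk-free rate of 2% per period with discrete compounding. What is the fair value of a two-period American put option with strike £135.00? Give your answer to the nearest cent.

£27.89

Risk-neutral probability p = (1 + 0.02 − 0.75)/(1.4 − 0.75) = 0.2700/0.6500 = 0.4154
Terminal stock prices: S_uu = 235.2, S_ud = 126, S_dd = 67.5
Terminal payoffs (K − S): max(-100.2, 0) = 0, max(9, 0) = 9, max(67.5, 0) = 67.5
Node u (S = 168): continuation = 1/1.02·[0.4154·0.0000 + 0.5846·9.0000] = 5.1584; exercise value = 0.0000 ≤ continuation, so V_u = 5.1584
Node d (S = 90): continuation = 1/1.02·[0.4154·9.0000 + 0.5846·67.5000] = 42.3529; exercise value = 45.0000 > continuation, so V_d = 45.0000 (exercise)
Node 0 (S = 120): continuation = 1/1.02·[0.4154·5.1584 + 0.5846·45.0000] = 27.8925; exercise value = 15.0000 ≤ continuation, so V_0 = 27.8925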